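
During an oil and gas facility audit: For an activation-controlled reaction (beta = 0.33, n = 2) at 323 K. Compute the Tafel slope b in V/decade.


Apply the Tafel slope relation: b = 2.303*R*T/(beta*n*F)
Numerator: 2.303 * 8.314 * 323 = 6184.53
Denominator: 0.33 * 2 * 96485 = 63680.1
b = 6184.53 / 63680.1 = 0.0971 V/decade

0.0971 V/decade


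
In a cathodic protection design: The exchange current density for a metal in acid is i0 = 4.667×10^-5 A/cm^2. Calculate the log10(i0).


i0 = 4.667×10^-5 A/cm^2
log10(i0) = -4.331

-4.331


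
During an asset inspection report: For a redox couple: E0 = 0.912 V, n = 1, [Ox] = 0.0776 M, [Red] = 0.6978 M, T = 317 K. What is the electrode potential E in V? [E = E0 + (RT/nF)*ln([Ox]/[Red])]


Apply the Nernst equation: E = E0 + (RT/nF)*ln([Ox]/[Red])
Step 1: RT/nF = 8.314*317/(1*96485) = 0.02731552 V
Step 2: [Ox]/[Red] = 0.0776/0.6978 = 0.111207
Step 3: ln(0.111207) = -2.196362
Step 4: correction = 0.02731552 * -2.196362 = -0.06 V
E = 0.912 + -0.06 = 0.852 V

0.852 V


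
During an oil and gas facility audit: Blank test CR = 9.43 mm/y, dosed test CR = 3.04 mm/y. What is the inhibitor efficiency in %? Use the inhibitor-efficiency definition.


Apply the inhibitor-efficiency definition: IE = (CR_blank − CR_inh)/CR_blank × 100
IE = (9.43 − 3.04) / 9.43 × 100
IE = 6.39 / 9.43 × 100 = 67.8 %

67.8 %


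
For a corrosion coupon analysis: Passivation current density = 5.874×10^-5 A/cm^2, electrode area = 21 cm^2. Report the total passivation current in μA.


I = i_pass * A, then convert A → μA (×10^6)
I = 5.874×10^-5 * 21 * 10^6 = 1233.54 μA

1233.54 μA


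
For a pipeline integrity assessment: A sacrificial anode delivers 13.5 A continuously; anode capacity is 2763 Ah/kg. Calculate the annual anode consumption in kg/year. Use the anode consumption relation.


Annual consumption = current * hours per year / capacity
Rate = 13.5 * 8760 / 2763 = 42.8 kg/year

42.8 kg/year


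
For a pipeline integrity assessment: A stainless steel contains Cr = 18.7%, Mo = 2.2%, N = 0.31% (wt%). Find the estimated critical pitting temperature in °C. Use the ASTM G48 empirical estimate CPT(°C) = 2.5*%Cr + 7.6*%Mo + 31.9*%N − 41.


Apply the ASTM G48 empirical CPT estimate: CPT(°C) = 2.5*%Cr + 7.6*%Mo + 31.9*%N − 41
2.5*18.7 = 46.75; 7.6*2.2 = 16.72; 31.9*0.31 = 9.889
CPT = 46.75 + 16.72 + 9.889 − 41 = 32.359 °C
Rounded to 0.1 °C: CPT ≈ 32.4 °C

32.4 °C


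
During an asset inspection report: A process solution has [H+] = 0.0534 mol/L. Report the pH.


pH = −log10[H+]
pH = −log10(0.0534) = 1.27

1.27


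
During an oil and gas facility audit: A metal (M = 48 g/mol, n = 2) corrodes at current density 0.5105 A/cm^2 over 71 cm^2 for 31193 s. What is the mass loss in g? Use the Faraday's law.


Apply Faraday's law: m = i*A*t*M / (n*F)
Total charge passed Q = i*A*t = 0.5105*71*31193 = 1130605.8815 C
m = Q*M/(n*F) = 1130605.8815*48/(2*96485) = 281.2307 g

281.2307 g


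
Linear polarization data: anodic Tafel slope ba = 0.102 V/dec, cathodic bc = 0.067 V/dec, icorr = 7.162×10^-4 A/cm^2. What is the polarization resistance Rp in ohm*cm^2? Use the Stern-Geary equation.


Apply the Stern-Geary equation: Rp = ba*bc / (2.303*icorr*(ba+bc))
ba*bc = 0.102*0.067 = 0.006834
ba+bc = 0.169; 2.303*icorr*(ba+bc) = 2.303*7.162×10^-4*0.169 = 2.7875005×10^-4
Rp = 0.006834 / 2.7875005×10^-4 = 24.5 ohm*cm^2

24.5 ohm*cm^2


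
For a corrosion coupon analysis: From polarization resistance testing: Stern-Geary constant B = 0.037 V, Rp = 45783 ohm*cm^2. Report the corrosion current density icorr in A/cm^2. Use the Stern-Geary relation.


Apply the Stern-Geary relation: icorr = B / Rp
icorr = 0.037 / 45783 = 8.082×10^-7 A/cm^2

8.082×10^-7 A/cm^2


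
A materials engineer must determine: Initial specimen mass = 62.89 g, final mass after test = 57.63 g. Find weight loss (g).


Weight loss = initial − final
WL = 62.89 − 57.63 = 5.26 g

5.26 g


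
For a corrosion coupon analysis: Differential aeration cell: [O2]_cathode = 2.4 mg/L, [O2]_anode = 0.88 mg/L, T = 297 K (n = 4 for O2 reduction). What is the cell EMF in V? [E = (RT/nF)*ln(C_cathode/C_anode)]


Apply the Nernst concentration-cell relation: E = (RT/nF)*ln(C_cathode/C_anode)
RT/nF = 8.314*297/(4*96485) = 0.00639804 V
ln(2.4/0.88) = 1.0033
E = 0.00639804 * 1.0033 = 0.00642 V

0.00642 V


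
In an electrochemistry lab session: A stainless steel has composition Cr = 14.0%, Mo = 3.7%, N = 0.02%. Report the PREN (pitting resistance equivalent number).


Apply the PREN formula: PREN = Cr + 3.3*Mo + 16*N
PREN = 14.0 + 3.3*3.7 + 16*0.02
PREN = 14.0 + 12.21 + 0.32 = 26.53

26.53


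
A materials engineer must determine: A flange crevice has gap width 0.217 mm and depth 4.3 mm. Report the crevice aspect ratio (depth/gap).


Aspect ratio = depth / gap
Ratio = 4.3 / 0.217 = 19.8

19.8


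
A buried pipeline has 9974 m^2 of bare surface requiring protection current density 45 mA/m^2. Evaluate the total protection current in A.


I = area * current density, then convert mA → A (÷1000)
I = 9974 * 45 / 1000 = 448.83 A

448.83 A


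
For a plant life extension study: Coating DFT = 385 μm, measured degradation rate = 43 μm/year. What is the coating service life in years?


Service life = thickness / degradation rate
Life = 385 / 43 = 9.0 years

9.0 years


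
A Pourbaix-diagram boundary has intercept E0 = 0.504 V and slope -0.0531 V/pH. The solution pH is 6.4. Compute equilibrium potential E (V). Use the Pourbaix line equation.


Apply the Pourbaix line equation: E = E0 + slope*pH
E = 0.504 + (-0.0531)*6.4 = 0.504 + (-0.33984) = 0.16416 V
Rounded to 3 decimal places: E = 0.164 V

0.164 V


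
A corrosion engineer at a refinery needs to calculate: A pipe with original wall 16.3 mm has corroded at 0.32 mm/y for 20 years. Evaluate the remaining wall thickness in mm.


Remaining wall = original − CR × time
t = 16.3 − 0.32*20 = 16.3 − 6.4 = 9.9 mm

9.9 mm


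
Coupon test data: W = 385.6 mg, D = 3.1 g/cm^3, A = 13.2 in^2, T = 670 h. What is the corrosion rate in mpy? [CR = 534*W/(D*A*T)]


Apply the mpy weight-loss relation: CR = 534 * W / (D * A * T)
Numerator: 534 * 385.6 = 205910.4
Denominator: 3.1 * 13.2 * 670 = 27416.4
CR = 205910.4 / 27416.4 = 7.51048 mpy

7.51048 mpy


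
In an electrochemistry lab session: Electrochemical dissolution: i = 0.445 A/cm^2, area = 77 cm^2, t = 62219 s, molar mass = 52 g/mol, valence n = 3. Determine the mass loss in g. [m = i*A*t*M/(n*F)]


Apply Faraday's law: m = i*A*t*M / (n*F)
Total charge passed Q = i*A*t = 0.445*77*62219 = 2131934.035 C
m = Q*M/(n*F) = 2131934.035*52/(3*96485) = 382.9976 g

382.9976 g


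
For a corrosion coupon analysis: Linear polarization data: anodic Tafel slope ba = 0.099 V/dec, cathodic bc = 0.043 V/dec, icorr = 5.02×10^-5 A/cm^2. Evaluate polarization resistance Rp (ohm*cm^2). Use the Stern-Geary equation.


Apply the Stern-Geary equation: Rp = ba*bc / (2.303*icorr*(ba+bc))
ba*bc = 0.099*0.043 = 0.004257
ba+bc = 0.142; 2.303*icorr*(ba+bc) = 2.303*5.02×10^-5*0.142 = 1.6416705×10^-5
Rp = 0.004257 / 1.6416705×10^-5 = 259.3 ohm*cm^2

259.3 ohm*cm^2


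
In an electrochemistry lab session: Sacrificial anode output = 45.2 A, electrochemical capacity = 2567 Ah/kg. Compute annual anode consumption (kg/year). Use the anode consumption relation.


Annual consumption = current * hours per year / capacity
Rate = 45.2 * 8760 / 2567 = 154.2 kg/year

154.2 kg/year


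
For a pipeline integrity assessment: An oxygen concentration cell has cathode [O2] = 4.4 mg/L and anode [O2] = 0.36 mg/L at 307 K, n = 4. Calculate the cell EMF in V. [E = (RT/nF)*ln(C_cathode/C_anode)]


Apply the Nernst concentration-cell relation: E = (RT/nF)*ln(C_cathode/C_anode)
RT/nF = 8.314*307/(4*96485) = 0.00661346 V
ln(4.4/0.36) = 2.50326
E = 0.00661346 * 2.50326 = 0.01656 V

0.01656 V


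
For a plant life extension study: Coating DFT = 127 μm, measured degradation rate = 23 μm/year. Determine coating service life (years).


Service life = thickness / degradation rate
Life = 127 / 23 = 5.5 years

5.5 years


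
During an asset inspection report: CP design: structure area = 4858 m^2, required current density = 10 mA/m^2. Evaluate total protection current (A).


I = area * current density, then convert mA → A (÷1000)
I = 4858 * 10 / 1000 = 48.58 A

48.58 A


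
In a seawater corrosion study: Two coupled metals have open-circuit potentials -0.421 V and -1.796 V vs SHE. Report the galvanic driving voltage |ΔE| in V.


Driving voltage is the absolute potential difference.
|ΔE| = |-0.421 − (-1.796)| = 1.375 V

1.375 V


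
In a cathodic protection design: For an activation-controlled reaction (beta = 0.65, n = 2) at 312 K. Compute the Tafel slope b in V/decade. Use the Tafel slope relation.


Apply the Tafel slope relation: b = 2.303*R*T/(beta*n*F)
Numerator: 2.303 * 8.314 * 312 = 5973.91
Denominator: 0.65 * 2 * 96485 = 125430.5
b = 5973.91 / 125430.5 = 0.048 V/decade

0.048 V/decade


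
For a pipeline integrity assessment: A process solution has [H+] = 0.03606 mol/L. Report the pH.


pH = −log10[H+]
pH = −log10(0.03606) = 1.44

1.44


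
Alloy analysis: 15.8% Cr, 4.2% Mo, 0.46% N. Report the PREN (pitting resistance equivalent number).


Apply the PREN formula: PREN = Cr + 3.3*Mo + 16*N
PREN = 15.8 + 3.3*4.2 + 16*0.46
PREN = 15.8 + 13.86 + 7.36 = 37.02

37.02


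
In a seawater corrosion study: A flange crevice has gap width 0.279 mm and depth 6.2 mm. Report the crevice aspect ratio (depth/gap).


Aspect ratio = depth / gap
Ratio = 6.2 / 0.279 = 22.2

22.2


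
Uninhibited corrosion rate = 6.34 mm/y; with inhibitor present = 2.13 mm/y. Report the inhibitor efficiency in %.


Apply the inhibitor-efficiency definition: IE = (CR_blank − CR_inh)/CR_blank × 100
IE = (6.34 − 2.13) / 6.34 × 100
IE = 4.21 / 6.34 × 100 = 66.4 %

66.4 %


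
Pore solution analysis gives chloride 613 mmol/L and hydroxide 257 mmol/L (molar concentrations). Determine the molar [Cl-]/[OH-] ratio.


Threshold parameter = [Cl-] / [OH-] (molar basis; both in mmol/L, so units cancel)
Ratio = 613 / 257 = 2.39

2.39


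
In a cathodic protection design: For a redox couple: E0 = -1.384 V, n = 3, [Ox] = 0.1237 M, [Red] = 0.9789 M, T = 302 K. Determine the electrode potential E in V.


Apply the Nernst equation: E = E0 + (RT/nF)*ln([Ox]/[Red])
Step 1: RT/nF = 8.314*302/(3*96485) = 0.00867433 V
Step 2: [Ox]/[Red] = 0.1237/0.9789 = 0.126366
Step 3: ln(0.126366) = -2.068573
Step 4: correction = 0.00867433 * -2.068573 = -0.018 V
E = -1.384 + -0.018 = -1.402 V

-1.402 V


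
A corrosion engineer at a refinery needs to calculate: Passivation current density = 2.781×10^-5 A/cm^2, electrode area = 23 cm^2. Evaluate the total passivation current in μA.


I = i_pass * A, then convert A → μA (×10^6)
I = 2.781×10^-5 * 23 * 10^6 = 639.63 μA

639.63 μA


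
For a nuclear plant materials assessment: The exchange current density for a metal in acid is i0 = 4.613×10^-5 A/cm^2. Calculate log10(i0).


i0 = 4.613×10^-5 A/cm^2
log10(i0) = -4.336

-4.336


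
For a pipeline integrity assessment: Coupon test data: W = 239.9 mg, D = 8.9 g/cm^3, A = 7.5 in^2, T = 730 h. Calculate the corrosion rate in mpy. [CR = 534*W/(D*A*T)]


Apply the mpy weight-loss relation: CR = 534 * W / (D * A * T)
Numerator: 534 * 239.9 = 128106.6
Denominator: 8.9 * 7.5 * 730 = 48727.5
CR = 128106.6 / 48727.5 = 2.629 mpy

2.629 mpy


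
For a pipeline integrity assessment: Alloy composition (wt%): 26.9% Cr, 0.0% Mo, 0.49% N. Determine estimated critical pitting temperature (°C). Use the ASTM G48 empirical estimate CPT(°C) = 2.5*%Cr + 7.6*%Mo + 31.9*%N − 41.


Apply the ASTM G48 empirical CPT estimate: CPT(°C) = 2.5*%Cr + 7.6*%Mo + 31.9*%N − 41
2.5*26.9 = 67.25; 7.6*0.0 = 0; 31.9*0.49 = 15.631
CPT = 67.25 + 0 + 15.631 − 41 = 41.881 °C
Rounded to 0.1 °C: CPT ≈ 41.9 °C

41.9 °C


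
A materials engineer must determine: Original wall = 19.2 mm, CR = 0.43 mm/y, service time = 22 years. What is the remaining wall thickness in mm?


Remaining wall = original − CR × time
t = 19.2 − 0.43*22 = 19.2 − 9.46 = 9.74 mm

9.74 mm


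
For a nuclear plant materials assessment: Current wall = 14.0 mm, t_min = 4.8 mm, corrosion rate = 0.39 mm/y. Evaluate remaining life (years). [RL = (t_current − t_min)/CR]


Apply the remaining-life relation: RL = (t_current − t_min) / CR
RL = (14.0 − 4.8) / 0.39 = 9.2 / 0.39 = 23.6 years

23.6 years


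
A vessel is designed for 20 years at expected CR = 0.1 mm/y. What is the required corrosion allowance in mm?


Corrosion allowance = CR × design life
CA = 0.1 * 20 = 2.0 mm

2.0 mm


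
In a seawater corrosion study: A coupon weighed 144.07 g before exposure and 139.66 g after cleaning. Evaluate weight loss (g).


Weight loss = initial − final
WL = 144.07 − 139.66 = 4.41 g

4.41 g


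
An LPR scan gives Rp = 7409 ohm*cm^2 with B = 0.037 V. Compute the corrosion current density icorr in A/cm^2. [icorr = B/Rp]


Apply the Stern-Geary relation: icorr = B / Rp
icorr = 0.037 / 7409 = 4.994×10^-6 A/cm^2

4.994×10^-6 A/cm^2


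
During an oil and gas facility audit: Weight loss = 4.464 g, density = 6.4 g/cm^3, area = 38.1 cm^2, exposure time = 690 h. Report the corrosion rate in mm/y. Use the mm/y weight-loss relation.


Apply the mm/y weight-loss relation: CR = 87600 * W / (D * A * T)
Numerator: 87600 * 4.464 = 391046.4
Denominator: 6.4 * 38.1 * 690 = 168249.6
CR = 391046.4 / 168249.6 = 2.3242 mm/y

2.3242 mm/y


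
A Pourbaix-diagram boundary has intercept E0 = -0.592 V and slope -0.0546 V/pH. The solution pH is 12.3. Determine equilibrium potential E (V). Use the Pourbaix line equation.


Apply the Pourbaix line equation: E = E0 + slope*pH
E = -0.592 + (-0.0546)*12.3 = -0.592 + (-0.67158) = -1.26358 V
Rounded to 3 decimal places: E = -1.264 V

-1.264 V


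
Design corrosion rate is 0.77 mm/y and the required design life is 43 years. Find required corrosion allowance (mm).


Corrosion allowance = CR × design life
CA = 0.77 * 43 = 33.11 mm

33.11 mm


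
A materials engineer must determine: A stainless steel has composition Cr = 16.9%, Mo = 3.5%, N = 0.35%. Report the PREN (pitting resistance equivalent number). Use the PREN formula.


Apply the PREN formula: PREN = Cr + 3.3*Mo + 16*N
PREN = 16.9 + 3.3*3.5 + 16*0.35
PREN = 16.9 + 11.55 + 5.6 = 34.05

34.05


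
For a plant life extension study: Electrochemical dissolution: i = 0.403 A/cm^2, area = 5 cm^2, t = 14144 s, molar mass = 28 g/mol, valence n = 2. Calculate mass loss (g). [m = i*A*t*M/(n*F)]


Apply Faraday's law: m = i*A*t*M / (n*F)
Total charge passed Q = i*A*t = 0.403*5*14144 = 28500.16 C
m = Q*M/(n*F) = 28500.16*28/(2*96485) = 4.1354 g

4.1354 g


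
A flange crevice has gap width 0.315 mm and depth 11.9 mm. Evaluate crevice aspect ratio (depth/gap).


Aspect ratio = depth / gap
Ratio = 11.9 / 0.315 = 37.8

37.8


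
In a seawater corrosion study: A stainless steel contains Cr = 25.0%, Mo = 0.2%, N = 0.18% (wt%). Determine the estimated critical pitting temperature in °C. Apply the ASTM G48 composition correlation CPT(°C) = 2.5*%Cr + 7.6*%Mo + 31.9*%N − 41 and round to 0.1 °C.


Apply the ASTM G48 empirical CPT estimate: CPT(°C) = 2.5*%Cr + 7.6*%Mo + 31.9*%N − 41
2.5*25.0 = 62.5; 7.6*0.2 = 1.52; 31.9*0.18 = 5.742
CPT = 62.5 + 1.52 + 5.742 − 41 = 28.762 °C
Rounded to 0.1 °C: CPT ≈ 28.8 °C

28.8 °C


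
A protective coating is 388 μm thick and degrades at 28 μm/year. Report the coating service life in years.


Service life = thickness / degradation rate
Life = 388 / 28 = 13.9 years

13.9 years


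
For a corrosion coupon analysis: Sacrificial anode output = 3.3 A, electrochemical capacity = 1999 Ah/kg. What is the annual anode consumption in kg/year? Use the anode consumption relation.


Annual consumption = current * hours per year / capacity
Rate = 3.3 * 8760 / 1999 = 14.5 kg/year

14.5 kg/year


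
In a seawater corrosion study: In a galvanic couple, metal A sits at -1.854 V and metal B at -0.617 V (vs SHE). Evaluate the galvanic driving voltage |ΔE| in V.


Driving voltage is the absolute potential difference.
|ΔE| = |-1.854 − (-0.617)| = 1.237 V

1.237 V


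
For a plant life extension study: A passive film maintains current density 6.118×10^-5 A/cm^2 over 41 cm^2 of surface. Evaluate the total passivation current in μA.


I = i_pass * A, then convert A → μA (×10^6)
I = 6.118×10^-5 * 41 * 10^6 = 2508.38 μA

2508.38 μA


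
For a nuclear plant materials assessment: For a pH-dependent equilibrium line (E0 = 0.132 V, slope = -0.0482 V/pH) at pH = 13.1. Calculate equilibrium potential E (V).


Apply the Pourbaix line equation: E = E0 + slope*pH
E = 0.132 + (-0.0482)*13.1 = 0.132 + (-0.63142) = -0.49942 V
Rounded to 3 decimal places: E = -0.499 V

-0.499 V


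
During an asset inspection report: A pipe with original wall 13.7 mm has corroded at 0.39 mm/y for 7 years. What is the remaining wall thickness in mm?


Remaining wall = original − CR × time
t = 13.7 − 0.39*7 = 13.7 − 2.73 = 10.97 mm

10.97 mm


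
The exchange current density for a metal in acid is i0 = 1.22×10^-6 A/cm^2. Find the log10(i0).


i0 = 1.22×10^-6 A/cm^2
log10(i0) = -5.914

-5.914


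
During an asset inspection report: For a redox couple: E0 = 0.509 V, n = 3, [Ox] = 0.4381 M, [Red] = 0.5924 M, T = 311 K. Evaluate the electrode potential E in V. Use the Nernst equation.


Apply the Nernst equation: E = E0 + (RT/nF)*ln([Ox]/[Red])
Step 1: RT/nF = 8.314*311/(3*96485) = 0.00893284 V
Step 2: [Ox]/[Red] = 0.4381/0.5924 = 0.739534
Step 3: ln(0.739534) = -0.301735
Step 4: correction = 0.00893284 * -0.301735 = -0.0027 V
E = 0.509 + -0.0027 = 0.5063 V

0.5063 V


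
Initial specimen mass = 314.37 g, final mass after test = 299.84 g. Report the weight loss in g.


Weight loss = initial − final
WL = 314.37 − 299.84 = 14.53 g

14.53 g


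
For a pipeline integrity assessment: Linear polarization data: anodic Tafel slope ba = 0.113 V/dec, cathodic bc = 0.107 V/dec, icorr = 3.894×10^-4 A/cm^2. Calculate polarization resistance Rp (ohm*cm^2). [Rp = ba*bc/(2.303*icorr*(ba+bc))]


Apply the Stern-Geary equation: Rp = ba*bc / (2.303*icorr*(ba+bc))
ba*bc = 0.113*0.107 = 0.012091
ba+bc = 0.22; 2.303*icorr*(ba+bc) = 2.303*3.894×10^-4*0.22 = 1.972934×10^-4
Rp = 0.012091 / 1.972934×10^-4 = 61.28 ohm*cm^2

61.28 ohm*cm^2


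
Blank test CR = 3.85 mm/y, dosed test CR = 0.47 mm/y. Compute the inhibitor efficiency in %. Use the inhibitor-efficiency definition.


Apply the inhibitor-efficiency definition: IE = (CR_blank − CR_inh)/CR_blank × 100
IE = (3.85 − 0.47) / 3.85 × 100
IE = 3.38 / 3.85 × 100 = 87.8 %

87.8 %


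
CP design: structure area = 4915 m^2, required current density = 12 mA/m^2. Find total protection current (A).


I = area * current density, then convert mA → A (÷1000)
I = 4915 * 12 / 1000 = 58.98 A

58.98 A


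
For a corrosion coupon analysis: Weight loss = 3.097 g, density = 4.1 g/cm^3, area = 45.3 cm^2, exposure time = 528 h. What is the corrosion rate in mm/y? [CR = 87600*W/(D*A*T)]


Apply the mm/y weight-loss relation: CR = 87600 * W / (D * A * T)
Numerator: 87600 * 3.097 = 271297.2
Denominator: 4.1 * 45.3 * 528 = 98065.44
CR = 271297.2 / 98065.44 = 2.7665 mm/y

2.7665 mm/y


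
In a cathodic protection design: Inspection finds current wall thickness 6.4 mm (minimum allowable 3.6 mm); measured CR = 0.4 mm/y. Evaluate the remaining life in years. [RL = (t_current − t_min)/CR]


Apply the remaining-life relation: RL = (t_current − t_min) / CR
RL = (6.4 − 3.6) / 0.4 = 2.8 / 0.4 = 7.0 years

7.0 years


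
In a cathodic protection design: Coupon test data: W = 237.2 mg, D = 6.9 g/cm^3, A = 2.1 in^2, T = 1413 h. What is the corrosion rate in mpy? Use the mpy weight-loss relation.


Apply the mpy weight-loss relation: CR = 534 * W / (D * A * T)
Numerator: 534 * 237.2 = 126664.8
Denominator: 6.9 * 2.1 * 1413 = 20474.37
CR = 126664.8 / 20474.37 = 6.187 mpy

6.187 mpy


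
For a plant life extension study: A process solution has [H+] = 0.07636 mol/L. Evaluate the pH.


pH = −log10[H+]
pH = −log10(0.07636) = 1.12

1.12


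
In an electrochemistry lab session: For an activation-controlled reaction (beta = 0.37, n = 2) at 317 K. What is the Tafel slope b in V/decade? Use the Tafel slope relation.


Apply the Tafel slope relation: b = 2.303*R*T/(beta*n*F)
Numerator: 2.303 * 8.314 * 317 = 6069.64
Denominator: 0.37 * 2 * 96485 = 71398.9
b = 6069.64 / 71398.9 = 0.085 V/decade

0.085 V/decade


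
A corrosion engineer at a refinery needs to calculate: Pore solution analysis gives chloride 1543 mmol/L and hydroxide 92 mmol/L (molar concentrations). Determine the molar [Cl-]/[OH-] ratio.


Threshold parameter = [Cl-] / [OH-] (molar basis; both in mmol/L, so units cancel)
Ratio = 1543 / 92 = 16.77

16.77


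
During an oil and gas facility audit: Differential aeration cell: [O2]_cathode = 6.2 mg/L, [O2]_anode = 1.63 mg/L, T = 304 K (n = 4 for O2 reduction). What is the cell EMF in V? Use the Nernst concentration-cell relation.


Apply the Nernst concentration-cell relation: E = (RT/nF)*ln(C_cathode/C_anode)
RT/nF = 8.314*304/(4*96485) = 0.00654883 V
ln(6.2/1.63) = 1.33597
E = 0.00654883 * 1.33597 = 0.00875 V

0.00875 V


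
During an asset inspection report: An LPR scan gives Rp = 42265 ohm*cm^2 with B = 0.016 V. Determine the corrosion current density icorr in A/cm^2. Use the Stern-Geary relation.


Apply the Stern-Geary relation: icorr = B / Rp
icorr = 0.016 / 42265 = 3.786×10^-7 A/cm^2

3.786×10^-7 A/cm^2


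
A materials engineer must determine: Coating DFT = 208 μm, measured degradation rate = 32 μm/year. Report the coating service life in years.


Service life = thickness / degradation rate
Life = 208 / 32 = 6.5 years

6.5 years


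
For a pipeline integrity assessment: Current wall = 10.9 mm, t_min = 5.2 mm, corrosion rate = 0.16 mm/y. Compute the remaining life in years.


Apply the remaining-life relation: RL = (t_current − t_min) / CR
RL = (10.9 − 5.2) / 0.16 = 5.7 / 0.16 = 35.6 years

35.6 years


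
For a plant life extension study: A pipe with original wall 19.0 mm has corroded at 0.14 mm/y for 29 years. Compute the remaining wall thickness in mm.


Remaining wall = original − CR × time
t = 19.0 − 0.14*29 = 19.0 − 4.06 = 14.94 mm

14.94 mm


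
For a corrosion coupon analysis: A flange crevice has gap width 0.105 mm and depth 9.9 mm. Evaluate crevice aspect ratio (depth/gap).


Aspect ratio = depth / gap
Ratio = 9.9 / 0.105 = 94.3

94.3


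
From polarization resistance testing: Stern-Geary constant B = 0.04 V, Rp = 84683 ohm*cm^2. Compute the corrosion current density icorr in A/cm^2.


Apply the Stern-Geary relation: icorr = B / Rp
icorr = 0.04 / 84683 = 4.723×10^-7 A/cm^2

4.723×10^-7 A/cm^2


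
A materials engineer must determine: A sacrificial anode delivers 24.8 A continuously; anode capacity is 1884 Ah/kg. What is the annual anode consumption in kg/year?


Annual consumption = current * hours per year / capacity
Rate = 24.8 * 8760 / 1884 = 115.3 kg/year

115.3 kg/year


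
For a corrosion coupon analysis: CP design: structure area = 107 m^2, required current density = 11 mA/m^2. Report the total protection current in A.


I = area * current density, then convert mA → A (÷1000)
I = 107 * 11 / 1000 = 1.18 A

1.18 A


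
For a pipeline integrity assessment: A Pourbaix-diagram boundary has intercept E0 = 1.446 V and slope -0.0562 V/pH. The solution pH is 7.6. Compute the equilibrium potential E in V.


Apply the Pourbaix line equation: E = E0 + slope*pH
E = 1.446 + (-0.0562)*7.6 = 1.446 + (-0.42712) = 1.01888 V
Rounded to 3 decimal places: E = 1.019 V

1.019 V


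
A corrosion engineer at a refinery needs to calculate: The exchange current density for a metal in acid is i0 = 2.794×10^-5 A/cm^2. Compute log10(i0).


i0 = 2.794×10^-5 A/cm^2
log10(i0) = -4.554

-4.554


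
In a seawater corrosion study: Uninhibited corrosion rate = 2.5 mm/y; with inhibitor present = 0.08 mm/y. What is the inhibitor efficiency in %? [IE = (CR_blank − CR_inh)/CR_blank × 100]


Apply the inhibitor-efficiency definition: IE = (CR_blank − CR_inh)/CR_blank × 100
IE = (2.5 − 0.08) / 2.5 × 100
IE = 2.42 / 2.5 × 100 = 96.8 %

96.8 %


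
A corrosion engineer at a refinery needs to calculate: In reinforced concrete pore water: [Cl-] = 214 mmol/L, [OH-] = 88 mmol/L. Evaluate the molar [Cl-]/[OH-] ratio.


Threshold parameter = [Cl-] / [OH-] (molar basis; both in mmol/L, so units cancel)
Ratio = 214 / 88 = 2.43

2.43


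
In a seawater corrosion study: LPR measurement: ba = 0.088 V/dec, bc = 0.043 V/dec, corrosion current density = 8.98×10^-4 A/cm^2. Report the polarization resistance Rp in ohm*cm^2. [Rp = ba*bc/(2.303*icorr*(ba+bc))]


Apply the Stern-Geary equation: Rp = ba*bc / (2.303*icorr*(ba+bc))
ba*bc = 0.088*0.043 = 0.003784
ba+bc = 0.131; 2.303*icorr*(ba+bc) = 2.303*8.98×10^-4*0.131 = 2.7092031×10^-4
Rp = 0.003784 / 2.7092031×10^-4 = 14.0 ohm*cm^2

14.0 ohm*cm^2


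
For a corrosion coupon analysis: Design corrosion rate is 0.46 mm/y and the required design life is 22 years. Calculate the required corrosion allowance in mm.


Corrosion allowance = CR × design life
CA = 0.46 * 22 = 10.12 mm

10.12 mm


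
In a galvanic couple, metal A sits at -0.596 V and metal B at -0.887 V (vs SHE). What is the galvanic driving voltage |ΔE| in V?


Driving voltage is the absolute potential difference.
|ΔE| = |-0.596 − (-0.887)| = 0.291 V

0.291 V


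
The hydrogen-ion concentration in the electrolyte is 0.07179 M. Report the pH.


pH = −log10[H+]
pH = −log10(0.07179) = 1.14

1.14


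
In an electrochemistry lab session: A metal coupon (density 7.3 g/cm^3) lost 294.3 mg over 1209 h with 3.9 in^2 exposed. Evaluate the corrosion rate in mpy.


Apply the mpy weight-loss relation: CR = 534 * W / (D * A * T)
Numerator: 534 * 294.3 = 157156.2
Denominator: 7.3 * 3.9 * 1209 = 34420.23
CR = 157156.2 / 34420.23 = 4.5658 mpy

4.5658 mpy


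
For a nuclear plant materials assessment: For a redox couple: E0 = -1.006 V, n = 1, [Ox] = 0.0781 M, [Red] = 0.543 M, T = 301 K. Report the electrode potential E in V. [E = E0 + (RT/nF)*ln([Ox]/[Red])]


Apply the Nernst equation: E = E0 + (RT/nF)*ln([Ox]/[Red])
Step 1: RT/nF = 8.314*301/(1*96485) = 0.02593682 V
Step 2: [Ox]/[Red] = 0.0781/0.543 = 0.143831
Step 3: ln(0.143831) = -1.939116
Step 4: correction = 0.02593682 * -1.939116 = -0.05 V
E = -1.006 + -0.05 = -1.056 V

-1.056 V


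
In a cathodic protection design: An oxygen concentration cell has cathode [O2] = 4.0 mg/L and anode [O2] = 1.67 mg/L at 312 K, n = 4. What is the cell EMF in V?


Apply the Nernst concentration-cell relation: E = (RT/nF)*ln(C_cathode/C_anode)
RT/nF = 8.314*312/(4*96485) = 0.00672117 V
ln(4.0/1.67) = 0.87347
E = 0.00672117 * 0.87347 = 0.00587 V

0.00587 V


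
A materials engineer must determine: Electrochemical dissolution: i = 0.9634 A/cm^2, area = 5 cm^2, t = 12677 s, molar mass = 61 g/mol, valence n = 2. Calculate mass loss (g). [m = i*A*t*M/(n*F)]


Apply Faraday's law: m = i*A*t*M / (n*F)
Total charge passed Q = i*A*t = 0.9634*5*12677 = 61065.109 C
m = Q*M/(n*F) = 61065.109*61/(2*96485) = 19.3034 g

19.3034 g


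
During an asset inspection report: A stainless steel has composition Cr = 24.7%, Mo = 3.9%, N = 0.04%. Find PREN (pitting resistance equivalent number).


Apply the PREN formula: PREN = Cr + 3.3*Mo + 16*N
PREN = 24.7 + 3.3*3.9 + 16*0.04
PREN = 24.7 + 12.87 + 0.64 = 38.21

38.21


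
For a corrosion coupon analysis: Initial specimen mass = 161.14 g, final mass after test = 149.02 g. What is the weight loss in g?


Weight loss = initial − final
WL = 161.14 − 149.02 = 12.12 g

12.12 g


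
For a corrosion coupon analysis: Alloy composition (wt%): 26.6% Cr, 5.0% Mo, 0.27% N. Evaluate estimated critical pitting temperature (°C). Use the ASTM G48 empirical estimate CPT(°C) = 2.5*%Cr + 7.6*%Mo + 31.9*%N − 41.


Apply the ASTM G48 empirical CPT estimate: CPT(°C) = 2.5*%Cr + 7.6*%Mo + 31.9*%N − 41
2.5*26.6 = 66.5; 7.6*5.0 = 38; 31.9*0.27 = 8.613
CPT = 66.5 + 38 + 8.613 − 41 = 72.113 °C
Rounded to 0.1 °C: CPT ≈ 72.1 °C

72.1 °C


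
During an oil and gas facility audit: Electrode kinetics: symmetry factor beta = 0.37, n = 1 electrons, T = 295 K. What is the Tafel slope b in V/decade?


Apply the Tafel slope relation: b = 2.303*R*T/(beta*n*F)
Numerator: 2.303 * 8.314 * 295 = 5648.41
Denominator: 0.37 * 1 * 96485 = 35699.45
b = 5648.41 / 35699.45 = 0.1582 V/decade

0.1582 V/decade


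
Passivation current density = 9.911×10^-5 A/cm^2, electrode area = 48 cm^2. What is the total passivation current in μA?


I = i_pass * A, then convert A → μA (×10^6)
I = 9.911×10^-5 * 48 * 10^6 = 4757.28 μA

4757.28 μA


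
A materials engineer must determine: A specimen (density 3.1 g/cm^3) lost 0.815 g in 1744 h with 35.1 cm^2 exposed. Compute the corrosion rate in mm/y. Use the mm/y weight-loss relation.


Apply the mm/y weight-loss relation: CR = 87600 * W / (D * A * T)
Numerator: 87600 * 0.815 = 71394.0
Denominator: 3.1 * 35.1 * 1744 = 189764.64
CR = 71394.0 / 189764.64 = 0.3762 mm/y

0.3762 mm/y


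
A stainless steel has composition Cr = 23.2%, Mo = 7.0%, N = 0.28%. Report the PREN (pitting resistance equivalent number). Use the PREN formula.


Apply the PREN formula: PREN = Cr + 3.3*Mo + 16*N
PREN = 23.2 + 3.3*7.0 + 16*0.28
PREN = 23.2 + 23.1 + 4.48 = 50.78

50.78


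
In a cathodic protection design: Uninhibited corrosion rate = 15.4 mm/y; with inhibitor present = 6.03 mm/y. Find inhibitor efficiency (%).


Apply the inhibitor-efficiency definition: IE = (CR_blank − CR_inh)/CR_blank × 100
IE = (15.4 − 6.03) / 15.4 × 100
IE = 9.37 / 15.4 × 100 = 60.8 %

60.8 %


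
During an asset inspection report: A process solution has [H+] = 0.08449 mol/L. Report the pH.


pH = −log10[H+]
pH = −log10(0.08449) = 1.07

1.07


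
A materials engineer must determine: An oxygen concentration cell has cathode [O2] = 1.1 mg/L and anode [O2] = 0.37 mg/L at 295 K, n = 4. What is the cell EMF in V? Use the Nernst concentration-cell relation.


Apply the Nernst concentration-cell relation: E = (RT/nF)*ln(C_cathode/C_anode)
RT/nF = 8.314*295/(4*96485) = 0.00635495 V
ln(1.1/0.37) = 1.08956
E = 0.00635495 * 1.08956 = 0.00692 V

0.00692 V


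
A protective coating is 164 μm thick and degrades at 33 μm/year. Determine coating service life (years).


Service life = thickness / degradation rate
Life = 164 / 33 = 5.0 years

5.0 years


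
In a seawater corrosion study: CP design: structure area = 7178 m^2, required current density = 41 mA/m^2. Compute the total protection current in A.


I = area * current density, then convert mA → A (÷1000)
I = 7178 * 41 / 1000 = 294.3 A

294.3 A


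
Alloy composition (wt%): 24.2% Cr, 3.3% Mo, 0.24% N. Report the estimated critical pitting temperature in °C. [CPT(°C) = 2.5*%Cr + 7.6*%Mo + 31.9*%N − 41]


Apply the ASTM G48 empirical CPT estimate: CPT(°C) = 2.5*%Cr + 7.6*%Mo + 31.9*%N − 41
2.5*24.2 = 60.5; 7.6*3.3 = 25.08; 31.9*0.24 = 7.656
CPT = 60.5 + 25.08 + 7.656 − 41 = 52.236 °C
Rounded to 0.1 °C: CPT ≈ 52.2 °C

52.2 °C


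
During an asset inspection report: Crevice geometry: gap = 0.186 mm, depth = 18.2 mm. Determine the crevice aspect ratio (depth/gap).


Aspect ratio = depth / gap
Ratio = 18.2 / 0.186 = 97.8

97.8


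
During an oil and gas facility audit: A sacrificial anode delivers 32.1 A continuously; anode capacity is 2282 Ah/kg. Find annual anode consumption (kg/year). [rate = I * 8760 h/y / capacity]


Annual consumption = current * hours per year / capacity
Rate = 32.1 * 8760 / 2282 = 123.2 kg/year

123.2 kg/year


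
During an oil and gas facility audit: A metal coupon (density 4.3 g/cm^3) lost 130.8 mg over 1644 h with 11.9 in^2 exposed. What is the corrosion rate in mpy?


Apply the mpy weight-loss relation: CR = 534 * W / (D * A * T)
Numerator: 534 * 130.8 = 69847.2
Denominator: 4.3 * 11.9 * 1644 = 84123.48
CR = 69847.2 / 84123.48 = 0.8303 mpy

0.8303 mpy


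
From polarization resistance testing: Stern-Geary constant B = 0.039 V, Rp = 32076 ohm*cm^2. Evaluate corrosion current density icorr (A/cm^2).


Apply the Stern-Geary relation: icorr = B / Rp
icorr = 0.039 / 32076 = 1.216×10^-6 A/cm^2

1.216×10^-6 A/cm^2


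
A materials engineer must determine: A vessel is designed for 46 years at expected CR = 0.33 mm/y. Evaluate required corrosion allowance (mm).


Corrosion allowance = CR × design life
CA = 0.33 * 46 = 15.18 mm

15.18 mm


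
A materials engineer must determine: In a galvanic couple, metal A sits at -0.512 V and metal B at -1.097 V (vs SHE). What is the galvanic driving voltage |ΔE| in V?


Driving voltage is the absolute potential difference.
|ΔE| = |-0.512 − (-1.097)| = 0.585 V

0.585 V


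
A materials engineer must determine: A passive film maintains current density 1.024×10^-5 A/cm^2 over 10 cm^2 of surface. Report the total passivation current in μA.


I = i_pass * A, then convert A → μA (×10^6)
I = 1.024×10^-5 * 10 * 10^6 = 102.4 μA

102.4 μA


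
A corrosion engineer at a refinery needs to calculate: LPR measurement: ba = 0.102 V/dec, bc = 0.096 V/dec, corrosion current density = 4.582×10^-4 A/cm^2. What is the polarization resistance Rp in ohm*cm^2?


Apply the Stern-Geary equation: Rp = ba*bc / (2.303*icorr*(ba+bc))
ba*bc = 0.102*0.096 = 0.009792
ba+bc = 0.198; 2.303*icorr*(ba+bc) = 2.303*4.582×10^-4*0.198 = 2.0893645×10^-4
Rp = 0.009792 / 2.0893645×10^-4 = 46.9 ohm*cm^2

46.9 ohm*cm^2


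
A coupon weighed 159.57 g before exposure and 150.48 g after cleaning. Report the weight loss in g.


Weight loss = initial − final
WL = 159.57 − 150.48 = 9.09 g

9.09 g


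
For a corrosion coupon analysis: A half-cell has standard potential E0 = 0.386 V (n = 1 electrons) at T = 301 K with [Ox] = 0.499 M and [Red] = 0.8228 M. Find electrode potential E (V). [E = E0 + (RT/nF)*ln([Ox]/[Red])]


Apply the Nernst equation: E = E0 + (RT/nF)*ln([Ox]/[Red])
Step 1: RT/nF = 8.314*301/(1*96485) = 0.02593682 V
Step 2: [Ox]/[Red] = 0.499/0.8228 = 0.606466
Step 3: ln(0.606466) = -0.500107
Step 4: correction = 0.02593682 * -0.500107 = -0.013 V
E = 0.386 + -0.013 = 0.373 V

0.373 V


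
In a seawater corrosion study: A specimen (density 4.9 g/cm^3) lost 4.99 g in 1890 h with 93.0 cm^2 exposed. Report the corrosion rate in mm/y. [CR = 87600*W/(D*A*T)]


Apply the mm/y weight-loss relation: CR = 87600 * W / (D * A * T)
Numerator: 87600 * 4.99 = 437124.0
Denominator: 4.9 * 93.0 * 1890 = 861273.0
CR = 437124.0 / 861273.0 = 0.5075 mm/y

0.5075 mm/y


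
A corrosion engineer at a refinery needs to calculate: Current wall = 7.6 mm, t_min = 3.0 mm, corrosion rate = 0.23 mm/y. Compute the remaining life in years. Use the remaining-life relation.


Apply the remaining-life relation: RL = (t_current − t_min) / CR
RL = (7.6 − 3.0) / 0.23 = 4.6 / 0.23 = 20.0 years

20.0 years


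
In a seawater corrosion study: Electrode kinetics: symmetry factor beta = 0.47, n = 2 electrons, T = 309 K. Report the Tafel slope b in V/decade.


Apply the Tafel slope relation: b = 2.303*R*T/(beta*n*F)
Numerator: 2.303 * 8.314 * 309 = 5916.47
Denominator: 0.47 * 2 * 96485 = 90695.9
b = 5916.47 / 90695.9 = 0.065 V/decade

0.065 V/decade


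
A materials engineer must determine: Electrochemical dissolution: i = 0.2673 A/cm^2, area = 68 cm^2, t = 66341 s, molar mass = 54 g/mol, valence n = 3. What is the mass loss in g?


Apply Faraday's law: m = i*A*t*M / (n*F)
Total charge passed Q = i*A*t = 0.2673*68*66341 = 1205840.5524 C
m = Q*M/(n*F) = 1205840.5524*54/(3*96485) = 224.9586 g

224.9586 g


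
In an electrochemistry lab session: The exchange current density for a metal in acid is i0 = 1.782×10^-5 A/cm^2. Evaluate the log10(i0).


i0 = 1.782×10^-5 A/cm^2
log10(i0) = -4.749

-4.749


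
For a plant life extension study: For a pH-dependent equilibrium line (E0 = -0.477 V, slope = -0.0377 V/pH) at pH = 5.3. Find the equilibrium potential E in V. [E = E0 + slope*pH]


Apply the Pourbaix line equation: E = E0 + slope*pH
E = -0.477 + (-0.0377)*5.3 = -0.477 + (-0.19981) = -0.67681 V
Rounded to 3 decimal places: E = -0.677 V

-0.677 V


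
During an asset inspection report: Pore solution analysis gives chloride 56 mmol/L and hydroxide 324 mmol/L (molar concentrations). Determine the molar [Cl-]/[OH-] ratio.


Threshold parameter = [Cl-] / [OH-] (molar basis; both in mmol/L, so units cancel)
Ratio = 56 / 324 = 0.17

0.17


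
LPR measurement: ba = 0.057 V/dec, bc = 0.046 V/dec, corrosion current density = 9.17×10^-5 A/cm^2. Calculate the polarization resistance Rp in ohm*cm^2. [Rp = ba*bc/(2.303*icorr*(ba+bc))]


Apply the Stern-Geary equation: Rp = ba*bc / (2.303*icorr*(ba+bc))
ba*bc = 0.057*0.046 = 0.002622
ba+bc = 0.103; 2.303*icorr*(ba+bc) = 2.303*9.17×10^-5*0.103 = 2.1752065×10^-5
Rp = 0.002622 / 2.1752065×10^-5 = 120.54 ohm*cm^2

120.54 ohm*cm^2


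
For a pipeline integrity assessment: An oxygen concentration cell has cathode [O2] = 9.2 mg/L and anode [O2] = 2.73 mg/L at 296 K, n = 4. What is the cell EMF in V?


Apply the Nernst concentration-cell relation: E = (RT/nF)*ln(C_cathode/C_anode)
RT/nF = 8.314*296/(4*96485) = 0.00637649 V
ln(9.2/2.73) = 1.2149
E = 0.00637649 * 1.2149 = 0.00775 V

0.00775 V


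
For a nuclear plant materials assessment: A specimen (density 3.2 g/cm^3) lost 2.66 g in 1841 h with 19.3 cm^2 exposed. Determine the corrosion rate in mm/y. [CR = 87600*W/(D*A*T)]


Apply the mm/y weight-loss relation: CR = 87600 * W / (D * A * T)
Numerator: 87600 * 2.66 = 233016.0
Denominator: 3.2 * 19.3 * 1841 = 113700.16
CR = 233016.0 / 113700.16 = 2.04939 mm/y

2.04939 mm/y


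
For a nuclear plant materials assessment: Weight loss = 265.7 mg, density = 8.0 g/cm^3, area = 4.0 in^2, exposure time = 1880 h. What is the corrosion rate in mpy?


Apply the mpy weight-loss relation: CR = 534 * W / (D * A * T)
Numerator: 534 * 265.7 = 141883.8
Denominator: 8.0 * 4.0 * 1880 = 60160.0
CR = 141883.8 / 60160.0 = 2.35844 mpy

2.35844 mpy


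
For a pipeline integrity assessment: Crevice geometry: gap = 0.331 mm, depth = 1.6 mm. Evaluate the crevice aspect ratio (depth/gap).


Aspect ratio = depth / gap
Ratio = 1.6 / 0.331 = 4.8

4.8


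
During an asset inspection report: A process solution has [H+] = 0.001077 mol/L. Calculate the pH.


pH = −log10[H+]
pH = −log10(0.001077) = 2.97

2.97


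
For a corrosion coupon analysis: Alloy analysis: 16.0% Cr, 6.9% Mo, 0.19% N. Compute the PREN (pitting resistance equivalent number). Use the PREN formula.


Apply the PREN formula: PREN = Cr + 3.3*Mo + 16*N
PREN = 16.0 + 3.3*6.9 + 16*0.19
PREN = 16.0 + 22.77 + 3.04 = 41.81

41.81


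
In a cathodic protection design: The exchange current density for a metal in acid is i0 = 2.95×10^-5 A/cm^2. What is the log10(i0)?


i0 = 2.95×10^-5 A/cm^2
log10(i0) = -4.53

-4.53


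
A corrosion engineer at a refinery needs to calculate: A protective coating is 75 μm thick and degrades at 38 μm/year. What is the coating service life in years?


Service life = thickness / degradation rate
Life = 75 / 38 = 2.0 years

2.0 years


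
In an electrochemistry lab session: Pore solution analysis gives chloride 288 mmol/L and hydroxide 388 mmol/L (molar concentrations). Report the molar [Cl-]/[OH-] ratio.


Threshold parameter = [Cl-] / [OH-] (molar basis; both in mmol/L, so units cancel)
Ratio = 288 / 388 = 0.74

0.74
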